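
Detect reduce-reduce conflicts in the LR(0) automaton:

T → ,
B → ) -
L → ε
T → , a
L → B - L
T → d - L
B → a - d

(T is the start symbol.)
No reduce-reduce conflicts

A reduce-reduce conflict occurs when an LR(0) state has two complete items [A → α .] and [B → β .] — both call for a reduction, and with no lookahead the parser cannot choose between them.

Augment with T' → T and build the canonical LR(0) collection (I0 = CLOSURE({[T' → . T]}), then GOTO on every symbol after a dot until no new states appear). It has 15 states:
  I0: { [T → . , a], [T → . ,], [T → . d - L], [T' → . T] }  — shift
  I1: { [T → , . a], [T → , .] }  — shift, reduce
  I2: { [T' → T .] }  — accept
  I3: { [T → d . - L] }  — shift
  I4: { [B → . ) -], [B → . a - d], [L → . B - L], [L → .], [T → d - . L] }  — shift, reduce
  I5: { [B → ) . -] }  — shift
  I6: { [L → B . - L] }  — shift
  I7: { [T → d - L .] }  — reduce
  I8: { [B → a . - d] }  — shift
  I9: { [B → a - . d] }  — shift
  I10: { [B → a - d .] }  — reduce
  I11: { [B → . ) -], [B → . a - d], [L → . B - L], [L → .], [L → B - . L] }  — shift, reduce
  I12: { [L → B - L .] }  — reduce
  I13: { [B → ) - .] }  — reduce
  I14: { [T → , a .] }  — reduce

No state contains more than one complete item.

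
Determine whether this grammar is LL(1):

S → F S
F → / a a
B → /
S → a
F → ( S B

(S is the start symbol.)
Yes, the grammar is LL(1).

Relevant sets:
  FIRST(F) = { '(', '/' }

For S:
  PREDICT(S → F S) = { '(', '/' }
  PREDICT(S → a) = { 'a' }
For F:
  PREDICT(F → '/' a a) = { '/' }
  PREDICT(F → '(' S B) = { '(' }
B has a single production, so nothing to check there.

All predict sets are disjoint. The grammar IS LL(1).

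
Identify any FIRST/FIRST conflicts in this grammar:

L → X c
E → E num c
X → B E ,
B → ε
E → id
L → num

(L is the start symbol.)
FIRST sets of the non-terminals at (or reachable through a nullable prefix from) the front of some alternative:
  FIRST(X) = { 'id' }
  FIRST(E) = { 'id' }

Productions for L:
  L → X c: FIRST = { 'id' }
  L → num: FIRST = { 'num' }
Productions for E:
  E → E num c: FIRST = { 'id' }
  E → id: FIRST = { 'id' }
X, B have only one production, so no FIRST/FIRST conflict is possible there.

Conflict for E: E → E num c and E → id
  Overlap: { 'id' }

Answer: Yes. E → E num c / E → id on { 'id' }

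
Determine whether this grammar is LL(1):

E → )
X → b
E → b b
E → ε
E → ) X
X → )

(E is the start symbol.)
Relevant sets:
  FOLLOW(E) = { $ }

For E:
  PREDICT(E → ')') = { ')' }
  PREDICT(E → b b) = { 'b' }
  PREDICT(E → ε) = { $ }
  PREDICT(E → ')' X) = { ')' }
For X:
  PREDICT(X → b) = { 'b' }
  PREDICT(X → ')') = { ')' }

Conflict found: Predict set conflict for E: { ')' }
The grammar is NOT LL(1).

Answer: No. Predict set conflict for E: { ')' }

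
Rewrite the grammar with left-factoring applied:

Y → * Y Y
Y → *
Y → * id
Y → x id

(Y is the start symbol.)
Y → * Y'
Y' → Y Y
Y' → ε
Y' → id
Y → x id

Left-factoring transforms A → αβ₁ | αβ₂ into A → αA' and A' → β₁ | β₂
(α is the longest common prefix among the alternatives). Repeat until
no nonterminal has two alternatives with a common prefix.

Round 1: Y has alternatives sharing prefix '*'. Introduce Y': Y → * Y'
  Add: Y' → Y Y
  Add: Y' → ε
  Add: Y' → id

No remaining common prefixes — done.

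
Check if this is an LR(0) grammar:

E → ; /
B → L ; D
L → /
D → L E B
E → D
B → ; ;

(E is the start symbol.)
Yes, the grammar is LR(0)

Augment with E' → E and build the canonical LR(0) collection (I0 = CLOSURE({[E' → . E]}), then GOTO on every symbol after a dot until no new states appear). It has 14 states:
  I0: { [D → . L E B], [E → . ; /], [E → . D], [E' → . E], [L → . /] }  — shift
  I1: { [L → / .] }  — reduce
  I2: { [E → ; . /] }  — shift
  I3: { [E → D .] }  — reduce
  I4: { [E' → E .] }  — accept
  I5: { [D → . L E B], [D → L . E B], [E → . ; /], [E → . D], [L → . /] }  — shift
  I6: { [B → . ; ;], [B → . L ; D], [D → L E . B], [L → . /] }  — shift
  I7: { [B → ; . ;] }  — shift
  I8: { [D → L E B .] }  — reduce
  I9: { [B → L . ; D] }  — shift
  I10: { [B → L ; . D], [D → . L E B], [L → . /] }  — shift
  I11: { [B → L ; D .] }  — reduce
  I12: { [B → ; ; .] }  — reduce
  I13: { [E → ; / .] }  — reduce

Every state is either a pure shift/goto state or contains exactly one complete item and nothing to shift — no conflicts. The grammar is LR(0).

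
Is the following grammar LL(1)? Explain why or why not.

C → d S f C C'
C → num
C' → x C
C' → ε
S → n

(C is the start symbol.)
No. Predict set conflict for C': { 'x' }

A grammar is LL(1) if for each non-terminal N with multiple productions, the predict sets of those productions are pairwise disjoint, where PREDICT(N → α) = (FIRST(α) \ {ε}) ∪ (FOLLOW(N) if α ⇒* ε).

Relevant sets:
  FOLLOW(C') = { $, 'x' }

For C:
  PREDICT(C → d S f C C') = { 'd' }
  PREDICT(C → num) = { 'num' }
For C':
  PREDICT(C' → x C) = { 'x' }
  PREDICT(C' → ε) = { $, 'x' }
S has a single production, so nothing to check there.

Conflict found: Predict set conflict for C': { 'x' }
The grammar is NOT LL(1).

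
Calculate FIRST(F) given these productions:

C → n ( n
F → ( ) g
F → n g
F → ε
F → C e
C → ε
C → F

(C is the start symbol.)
{ '(', 'e', 'n', ε }

FIRST sets of the other non-terminals involved (by the same procedure, iterated to a fixed point):
  FIRST(C) = { '(', 'e', 'n', ε }

From F → ( ) g:
  - '(' is a terminal: add '(' and stop
From F → n g:
  - n is a terminal: add 'n' and stop
From F → ε:
  - ε-production, so ε ∈ FIRST(F)
From F → C e:
  - C is a non-terminal: add FIRST(C) \ {ε} = { '(', 'e', 'n' }
    C is nullable, so continue to the next symbol
  - e is a terminal: add 'e' and stop

Collecting: FIRST(F) = { '(', 'e', 'n', ε }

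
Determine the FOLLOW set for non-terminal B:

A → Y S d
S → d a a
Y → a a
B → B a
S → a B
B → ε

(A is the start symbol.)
{ 'a', 'd' }

In B → B a: B is followed by a, add FIRST(a) \ {ε} = { 'a' }
In S → a B: B is at the end, add FOLLOW(S)

The FOLLOW sets referred to above (computed the same way, to a fixed point):
  FOLLOW(S) = { 'd' }

Taking the union: FOLLOW(B) = { 'a', 'd' }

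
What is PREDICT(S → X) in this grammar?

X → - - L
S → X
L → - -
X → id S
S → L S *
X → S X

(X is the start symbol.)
PREDICT(S → X) = (FIRST(RHS) \ {ε}) ∪ (FOLLOW(S) if ε ∈ FIRST(RHS), i.e. RHS ⇒* ε)
FIRST(X) = { '-', 'id' }
FIRST(X) = { '-', 'id' }
ε ∉ FIRST(X), so FOLLOW(S) is not added.
PREDICT(S → X) = { '-', 'id' }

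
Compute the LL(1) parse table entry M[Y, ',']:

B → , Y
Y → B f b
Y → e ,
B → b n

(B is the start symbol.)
To find M[Y, ','], we find productions for Y where ',' is in the predict set (PREDICT(N → α) = (FIRST(α) \ {ε}) ∪ (FOLLOW(N) if α ⇒* ε)).

Relevant sets:
  FIRST(B) = { ',', 'b' }

Y → B f b: PREDICT = { ',', 'b' }
  ',' is in predict set, so this production goes in M[Y, ',']
Y → e ,: PREDICT = { 'e' }

M[Y, ','] = Y → B f b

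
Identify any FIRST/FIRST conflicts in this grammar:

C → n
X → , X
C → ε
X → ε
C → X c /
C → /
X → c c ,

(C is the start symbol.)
A FIRST/FIRST conflict occurs when two productions N → α and N → β for the same non-terminal have FIRST(α) ∩ FIRST(β) ≠ ∅ (with ε ∈ FIRST of a nullable right-hand side, so two nullable alternatives also conflict).

FIRST sets of the non-terminals at (or reachable through a nullable prefix from) the front of some alternative:
  FIRST(X) = { ',', 'c', ε }

Productions for C:
  C → n: FIRST = { 'n' }
  C → ε: FIRST = { ε }
  C → X c /: FIRST = { ',', 'c' }
  C → /: FIRST = { '/' }
Productions for X:
  X → , X: FIRST = { ',' }
  X → ε: FIRST = { ε }
  X → c c ,: FIRST = { 'c' }

All alternatives of each non-terminal have pairwise disjoint FIRST sets.

Answer: No FIRST/FIRST conflicts.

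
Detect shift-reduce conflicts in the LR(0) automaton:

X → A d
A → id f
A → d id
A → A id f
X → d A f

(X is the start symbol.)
Yes — I8: [A → d id .] vs [A → id . f]

A shift-reduce conflict occurs when an LR(0) state has both:
  - a complete (reduce) item [A → α .] (dot at the end), and
  - a shift item [B → β . c γ] (dot before a terminal).

Augment with X' → X and build the canonical LR(0) collection (I0 = CLOSURE({[X' → . X]}), then GOTO on every symbol after a dot until no new states appear). It has 14 states:
  I0: { [A → . A id f], [A → . d id], [A → . id f], [X → . A d], [X → . d A f], [X' → . X] }  — shift
  I1: { [A → A . id f], [X → A . d] }  — shift
  I2: { [X' → X .] }  — accept
  I3: { [A → . A id f], [A → . d id], [A → . id f], [A → d . id], [X → d . A f] }  — shift
  I4: { [A → id . f] }  — shift
  I5: { [A → id f .] }  — reduce
  I6: { [A → A . id f], [X → d A . f] }  — shift
  I7: { [A → d . id] }  — shift
  I8: { [A → d id .], [A → id . f] }  — shift, reduce
  I9: { [A → d id .] }  — reduce
  I10: { [X → d A f .] }  — reduce
  I11: { [A → A id . f] }  — shift
  I12: { [A → A id f .] }  — reduce
  I13: { [X → A d .] }  — reduce

I8 contains reduce item [A → d id .] and shift item [A → id . f] — shift-reduce conflict.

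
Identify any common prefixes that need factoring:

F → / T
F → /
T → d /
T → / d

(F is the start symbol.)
Yes, F has productions with common prefix '/'

Left-factoring is needed when two productions for the same non-terminal
share a common prefix on the right-hand side.

Productions for F:
  F → / T
  F → /
Productions for T:
  T → d /
  T → / d

Found common prefix '/' in productions for F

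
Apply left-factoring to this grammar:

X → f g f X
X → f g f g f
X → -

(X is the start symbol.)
X → f g f X'
X' → X
X' → g f
X → -

Left-factoring transforms A → αβ₁ | αβ₂ into A → αA' and A' → β₁ | β₂
(α is the longest common prefix among the alternatives). Repeat until
no nonterminal has two alternatives with a common prefix.

Round 1: X has alternatives sharing prefix 'f g f'. Introduce X': X → f g f X'
  Add: X' → X
  Add: X' → g f

No remaining common prefixes — done.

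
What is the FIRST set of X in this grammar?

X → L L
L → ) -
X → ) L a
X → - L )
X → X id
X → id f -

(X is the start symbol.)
FIRST sets of the other non-terminals involved (by the same procedure, iterated to a fixed point):
  FIRST(L) = { ')' }

From X → L L:
  - L is a non-terminal: add FIRST(L) \ {ε} = { ')' }
    L is not nullable, so stop
From X → ) L a:
  - ')' is a terminal: add ')' and stop
From X → - L ):
  - '-' is a terminal: add '-' and stop
From X → X id:
  - X is the symbol being defined: contributes nothing new
    X is not nullable, so stop
From X → id f -:
  - id is a terminal: add 'id' and stop

Collecting: FIRST(X) = { ')', '-', 'id' }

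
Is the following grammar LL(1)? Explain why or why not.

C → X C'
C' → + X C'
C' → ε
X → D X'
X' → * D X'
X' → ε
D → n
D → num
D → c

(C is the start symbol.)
Yes, the grammar is LL(1).

A grammar is LL(1) if for each non-terminal N with multiple productions, the predict sets of those productions are pairwise disjoint, where PREDICT(N → α) = (FIRST(α) \ {ε}) ∪ (FOLLOW(N) if α ⇒* ε).

Relevant sets:
  FOLLOW(C') = { $ }
  FOLLOW(X') = { $, '+' }

For C':
  PREDICT(C' → '+' X C') = { '+' }
  PREDICT(C' → ε) = { $ }
For X':
  PREDICT(X' → '*' D X') = { '*' }
  PREDICT(X' → ε) = { $, '+' }
For D:
  PREDICT(D → n) = { 'n' }
  PREDICT(D → num) = { 'num' }
  PREDICT(D → c) = { 'c' }
C, X have a single production, so nothing to check there.

All predict sets are disjoint. The grammar IS LL(1).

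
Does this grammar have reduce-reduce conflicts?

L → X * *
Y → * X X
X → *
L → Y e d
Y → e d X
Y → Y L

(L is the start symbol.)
No reduce-reduce conflicts

A reduce-reduce conflict occurs when an LR(0) state has two complete items [A → α .] and [B → β .] — both call for a reduction, and with no lookahead the parser cannot choose between them.

Augment with L' → L and build the canonical LR(0) collection (I0 = CLOSURE({[L' → . L]}), then GOTO on every symbol after a dot until no new states appear). It has 16 states:
  I0: { [L → . X * *], [L → . Y e d], [L' → . L], [X → . *], [Y → . * X X], [Y → . Y L], [Y → . e d X] }  — shift
  I1: { [X → * .], [X → . *], [Y → * . X X] }  — shift, reduce
  I2: { [L' → L .] }  — accept
  I3: { [L → X . * *] }  — shift
  I4: { [L → . X * *], [L → . Y e d], [L → Y . e d], [X → . *], [Y → . * X X], [Y → . Y L], [Y → . e d X], [Y → Y . L] }  — shift
  I5: { [Y → e . d X] }  — shift
  I6: { [X → . *], [Y → e d . X] }  — shift
  I7: { [X → * .] }  — reduce
  I8: { [Y → e d X .] }  — reduce
  I9: { [Y → Y L .] }  — reduce
  I10: { [L → Y e . d], [Y → e . d X] }  — shift
  I11: { [L → Y e d .], [X → . *], [Y → e d . X] }  — shift, reduce
  I12: { [L → X * . *] }  — shift
  I13: { [L → X * * .] }  — reduce
  I14: { [X → . *], [Y → * X . X] }  — shift
  I15: { [Y → * X X .] }  — reduce

No state contains more than one complete item.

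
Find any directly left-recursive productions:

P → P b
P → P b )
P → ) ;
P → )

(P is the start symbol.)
P → P b: LEFT RECURSIVE (starts with P)
P → P b ): LEFT RECURSIVE (starts with P)
P → ) ;: starts with ')'
P → ): starts with ')'

The grammar has direct left recursion on: P.

Answer: Yes, P is left-recursive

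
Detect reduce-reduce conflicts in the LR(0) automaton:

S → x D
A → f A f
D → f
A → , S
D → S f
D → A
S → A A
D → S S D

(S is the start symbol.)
A reduce-reduce conflict occurs when an LR(0) state has two complete items [A → α .] and [B → β .] — both call for a reduction, and with no lookahead the parser cannot choose between them.

Augment with S' → S and build the canonical LR(0) collection (I0 = CLOSURE({[S' → . S]}), then GOTO on every symbol after a dot until no new states appear). It has 17 states:
  I0: { [A → . , S], [A → . f A f], [S → . A A], [S → . x D], [S' → . S] }  — shift
  I1: { [A → , . S], [A → . , S], [A → . f A f], [S → . A A], [S → . x D] }  — shift
  I2: { [A → . , S], [A → . f A f], [S → A . A] }  — shift
  I3: { [S' → S .] }  — accept
  I4: { [A → . , S], [A → . f A f], [A → f . A f] }  — shift
  I5: { [A → . , S], [A → . f A f], [D → . A], [D → . S S D], [D → . S f], [D → . f], [S → . A A], [S → . x D], [S → x . D] }  — shift
  I6: { [A → . , S], [A → . f A f], [D → A .], [S → A . A] }  — shift, reduce
  I7: { [S → x D .] }  — reduce
  I8: { [A → . , S], [A → . f A f], [D → S . S D], [D → S . f], [S → . A A], [S → . x D] }  — shift
  I9: { [A → . , S], [A → . f A f], [A → f . A f], [D → f .] }  — shift, reduce
  I10: { [A → f A . f] }  — shift
  I11: { [A → f A f .] }  — reduce
  I12: { [A → . , S], [A → . f A f], [D → . A], [D → . S S D], [D → . S f], [D → . f], [D → S S . D], [S → . A A], [S → . x D] }  — shift
  I13: { [A → . , S], [A → . f A f], [A → f . A f], [D → S f .] }  — shift, reduce
  I14: { [D → S S D .] }  — reduce
  I15: { [S → A A .] }  — reduce
  I16: { [A → , S .] }  — reduce

No state contains more than one complete item.

Answer: No reduce-reduce conflicts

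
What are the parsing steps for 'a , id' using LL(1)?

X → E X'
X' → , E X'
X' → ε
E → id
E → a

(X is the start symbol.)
LL(1) parsing maintains a stack (initially the start symbol over $) and the input. At each step: if the stack top is a terminal, match it against the current input token; if it is a non-terminal N, replace it with the RHS of M[N, lookahead] (the unique production whose predict set contains the lookahead).

Stack is shown with the top on the left.

Stack     Input     Action
--------------------------
X $       a , id $  output X → E X'
E X' $    a , id $  output E → a
a X' $    a , id $  match 'a'
X' $      , id $    output X' → , E X'
, E X' $  , id $    match ','
E X' $    id $      output E → id
id X' $   id $      match 'id'
X' $      $         output X' → ε
$         $         accept

The string is accepted.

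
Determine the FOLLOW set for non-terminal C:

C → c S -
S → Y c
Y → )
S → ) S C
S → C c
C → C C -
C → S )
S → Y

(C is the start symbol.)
To compute FOLLOW(C), find every occurrence of C on a right-hand side N → α C β: add FIRST(β) \ {ε}, and if β is empty or nullable also add FOLLOW(N). Iterate to a fixed point.

C is the start symbol, so $ ∈ FOLLOW(C).
In S → ) S C: C is at the end, add FOLLOW(S)
In S → C c: C is followed by c, add FIRST(c) \ {ε} = { 'c' }
In C → C C -: C is followed by C '-', add FIRST(C '-') \ {ε} = { ')', 'c' }
In C → C C -: C is followed by '-', add FIRST('-') \ {ε} = { '-' }

The FOLLOW sets referred to above (computed the same way, to a fixed point):
  FOLLOW(S) = { ')', '-', 'c' }

Taking the union: FOLLOW(C) = { $, ')', '-', 'c' }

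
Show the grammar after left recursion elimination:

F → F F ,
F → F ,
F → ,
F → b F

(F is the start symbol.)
F is directly left-recursive. The standard transformation for
  A → A α₁ | ... | A α_m | β₁ | ... | β_n
is
  A  → β₁ A' | ... | β_n A'
  A' → α₁ A' | ... | α_m A' | ε

F → , becomes F → , F'
F → b F becomes F → b F F'
F → F F , becomes F' → F , F'
F → F , becomes F' → , F'
Add F' → ε

Resulting grammar:
F → , F'
F → b F F'
F' → F , F'
F' → , F'
F' → ε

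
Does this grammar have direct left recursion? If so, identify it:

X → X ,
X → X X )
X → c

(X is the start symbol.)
Yes, X is left-recursive

Direct left recursion occurs when N → N α for some non-terminal N (the right-hand side begins with the left-hand side itself).

X → X ,: LEFT RECURSIVE (starts with X)
X → X X ): LEFT RECURSIVE (starts with X)
X → c: starts with c

The grammar has direct left recursion on: X.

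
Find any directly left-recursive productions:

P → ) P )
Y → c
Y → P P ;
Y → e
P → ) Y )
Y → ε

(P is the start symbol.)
No direct left recursion

P → ) P ): starts with ')'
Y → c: starts with c
Y → P P ;: starts with P
Y → e: starts with e
P → ) Y ): starts with ')'
Y → ε: starts with ε

No direct left recursion found.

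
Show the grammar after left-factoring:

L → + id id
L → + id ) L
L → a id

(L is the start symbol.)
L → + id L'
L' → id
L' → ) L
L → a id

Left-factoring transforms A → αβ₁ | αβ₂ into A → αA' and A' → β₁ | β₂
(α is the longest common prefix among the alternatives). Repeat until
no nonterminal has two alternatives with a common prefix.

Round 1: L has alternatives sharing prefix '+ id'. Introduce L': L → + id L'
  Add: L' → id
  Add: L' → ) L

No remaining common prefixes — done.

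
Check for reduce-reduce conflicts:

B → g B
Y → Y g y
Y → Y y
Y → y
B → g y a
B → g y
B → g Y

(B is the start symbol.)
A reduce-reduce conflict occurs when an LR(0) state has two complete items [A → α .] and [B → β .] — both call for a reduction, and with no lookahead the parser cannot choose between them.

Augment with B' → B and build the canonical LR(0) collection (I0 = CLOSURE({[B' → . B]}), then GOTO on every symbol after a dot until no new states appear). It has 10 states:
  I0: { [B → . g B], [B → . g Y], [B → . g y a], [B → . g y], [B' → . B] }  — shift
  I1: { [B' → B .] }  — accept
  I2: { [B → . g B], [B → . g Y], [B → . g y a], [B → . g y], [B → g . B], [B → g . Y], [B → g . y a], [B → g . y], [Y → . Y g y], [Y → . Y y], [Y → . y] }  — shift
  I3: { [B → g B .] }  — reduce
  I4: { [B → g Y .], [Y → Y . g y], [Y → Y . y] }  — shift, reduce
  I5: { [B → g y . a], [B → g y .], [Y → y .] }  — shift, 2 reduces
  I6: { [B → g y a .] }  — reduce
  I7: { [Y → Y g . y] }  — shift
  I8: { [Y → Y y .] }  — reduce
  I9: { [Y → Y g y .] }  — reduce

I5 contains complete items [B → g y .], [Y → y .] — reduce-reduce conflict.

Answer: Yes — I5: [B → g y .] vs [Y → y .]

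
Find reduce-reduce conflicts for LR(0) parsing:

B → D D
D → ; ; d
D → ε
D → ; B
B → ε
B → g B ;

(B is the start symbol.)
Augment with B' → B and build the canonical LR(0) collection (I0 = CLOSURE({[B' → . B]}), then GOTO on every symbol after a dot until no new states appear). It has 11 states:
  I0: { [B → . D D], [B → . g B ;], [B → .], [B' → . B], [D → . ; ; d], [D → . ; B], [D → .] }  — shift, 2 reduces
  I1: { [B → . D D], [B → . g B ;], [B → .], [D → . ; ; d], [D → . ; B], [D → .], [D → ; . ; d], [D → ; . B] }  — shift, 2 reduces
  I2: { [B' → B .] }  — accept
  I3: { [B → D . D], [D → . ; ; d], [D → . ; B], [D → .] }  — shift, reduce
  I4: { [B → . D D], [B → . g B ;], [B → .], [B → g . B ;], [D → . ; ; d], [D → . ; B], [D → .] }  — shift, 2 reduces
  I5: { [B → g B . ;] }  — shift
  I6: { [B → g B ; .] }  — reduce
  I7: { [B → D D .] }  — reduce
  I8: { [B → . D D], [B → . g B ;], [B → .], [D → . ; ; d], [D → . ; B], [D → .], [D → ; . ; d], [D → ; . B], [D → ; ; . d] }  — shift, 2 reduces
  I9: { [D → ; B .] }  — reduce
  I10: { [D → ; ; d .] }  — reduce

I0 contains complete items [B → .], [D → .] — reduce-reduce conflict.
I1 contains complete items [B → .], [D → .] — reduce-reduce conflict.
I4 contains complete items [B → .], [D → .] — reduce-reduce conflict.
I8 contains complete items [B → .], [D → .] — reduce-reduce conflict.

Answer: Yes — I0: [B → .] vs [D → .]; I1: [B → .] vs [D → .]; I4: [B → .] vs [D → .]; I8: [B → .] vs [D → .]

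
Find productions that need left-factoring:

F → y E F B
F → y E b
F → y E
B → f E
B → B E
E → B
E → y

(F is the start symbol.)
Yes, F has productions with common prefix 'y E'

Left-factoring is needed when two productions for the same non-terminal
share a common prefix on the right-hand side.

Productions for F:
  F → y E F B
  F → y E b
  F → y E
Productions for B:
  B → f E
  B → B E
Productions for E:
  E → B
  E → y

Found common prefix 'y E' in productions for F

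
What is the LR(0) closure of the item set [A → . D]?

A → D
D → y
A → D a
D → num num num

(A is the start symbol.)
{ [A → . D], [D → . num num num], [D → . y] }

To compute CLOSURE, for each item [A → α.Bβ] where B is a non-terminal, add [B → .γ] for all productions B → γ; repeat for the newly added items until nothing changes.

Start with: [A → . D]
  [A → . D] has the dot before D: add [D → . y], [D → . num num num]
No further items can be added.

CLOSURE = { [A → . D], [D → . num num num], [D → . y] }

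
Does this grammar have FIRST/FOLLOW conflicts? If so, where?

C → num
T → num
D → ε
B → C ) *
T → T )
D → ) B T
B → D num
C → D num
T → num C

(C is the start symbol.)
A FIRST/FOLLOW conflict occurs when a non-terminal N has a nullable alternative N → β (β ⇒* ε) and another alternative N → α with FIRST(α) ∩ FOLLOW(N) ≠ ∅: on such a lookahead the parser cannot decide between expanding α and letting N vanish via β.

Nullable non-terminals: D.

D: nullable alternative(s) D → ε; FOLLOW(D) = { 'num' }
  D → ε: FIRST \ {ε} = { } — this is the only nullable alternative, skip
  D → ) B T: FIRST \ {ε} = { ')' } — disjoint from FOLLOW(D)

B, C, T have no nullable alternative, so no FIRST/FOLLOW check is needed there.

No FIRST/FOLLOW conflicts found.

Answer: No FIRST/FOLLOW conflicts.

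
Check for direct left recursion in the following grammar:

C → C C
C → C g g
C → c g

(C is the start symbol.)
C → C C: LEFT RECURSIVE (starts with C)
C → C g g: LEFT RECURSIVE (starts with C)
C → c g: starts with c

The grammar has direct left recursion on: C.

Answer: Yes, C is left-recursive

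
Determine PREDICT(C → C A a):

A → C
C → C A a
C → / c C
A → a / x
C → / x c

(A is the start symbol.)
{ '/' }

PREDICT(C → C A a) = (FIRST(RHS) \ {ε}) ∪ (FOLLOW(C) if ε ∈ FIRST(RHS), i.e. RHS ⇒* ε)
FIRST(C) = { '/' }
FIRST(C A a) = { '/' }
ε ∉ FIRST(C A a), so FOLLOW(C) is not added.
PREDICT(C → C A a) = { '/' }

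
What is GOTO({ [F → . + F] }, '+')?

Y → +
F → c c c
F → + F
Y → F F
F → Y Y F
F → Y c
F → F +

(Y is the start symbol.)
GOTO(I, '+') = CLOSURE({ [A → αX.β] : [A → α.Xβ] ∈ I, X = '+' })

Items with dot before '+', with the dot advanced:
  [F → . + F] → [F → + . F]
Closure of the advanced items:
  [F → + . F] has the dot before F: add [F → . c c c], [F → . + F], [F → . Y Y F], [F → . Y c], [F → . F +]
  [F → . Y Y F] has the dot before Y: add [Y → . +], [Y → . F F]

GOTO = { [F → + . F], [F → . + F], [F → . F +], [F → . Y Y F], [F → . Y c], [F → . c c c], [Y → . +], [Y → . F F] }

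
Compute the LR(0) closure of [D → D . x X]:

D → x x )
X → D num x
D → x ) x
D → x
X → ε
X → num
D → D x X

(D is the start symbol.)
Start with: [D → D . x X]
The dot precedes the terminal x, so nothing is added.

CLOSURE = { [D → D . x X] }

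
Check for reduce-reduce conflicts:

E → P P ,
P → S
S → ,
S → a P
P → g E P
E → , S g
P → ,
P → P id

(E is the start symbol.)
A reduce-reduce conflict occurs when an LR(0) state has two complete items [A → α .] and [B → β .] — both call for a reduction, and with no lookahead the parser cannot choose between them.

Augment with E' → E and build the canonical LR(0) collection (I0 = CLOSURE({[E' → . E]}), then GOTO on every symbol after a dot until no new states appear). It has 17 states:
  I0: { [E → . , S g], [E → . P P ,], [E' → . E], [P → . ,], [P → . P id], [P → . S], [P → . g E P], [S → . ,], [S → . a P] }  — shift
  I1: { [E → , . S g], [P → , .], [S → , .], [S → . ,], [S → . a P] }  — shift, 2 reduces
  I2: { [E' → E .] }  — accept
  I3: { [E → P . P ,], [P → . ,], [P → . P id], [P → . S], [P → . g E P], [P → P . id], [S → . ,], [S → . a P] }  — shift
  I4: { [P → S .] }  — reduce
  I5: { [P → . ,], [P → . P id], [P → . S], [P → . g E P], [S → . ,], [S → . a P], [S → a . P] }  — shift
  I6: { [E → . , S g], [E → . P P ,], [P → . ,], [P → . P id], [P → . S], [P → . g E P], [P → g . E P], [S → . ,], [S → . a P] }  — shift
  I7: { [P → . ,], [P → . P id], [P → . S], [P → . g E P], [P → g E . P], [S → . ,], [S → . a P] }  — shift
  I8: { [P → , .], [S → , .] }  — 2 reduces
  I9: { [P → P . id], [P → g E P .] }  — shift, reduce
  I10: { [P → P id .] }  — reduce
  I11: { [P → P . id], [S → a P .] }  — shift, reduce
  I12: { [E → P P . ,], [P → P . id] }  — shift
  I13: { [E → P P , .] }  — reduce
  I14: { [S → , .] }  — reduce
  I15: { [E → , S . g] }  — shift
  I16: { [E → , S g .] }  — reduce

I1 contains complete items [P → , .], [S → , .] — reduce-reduce conflict.
I8 contains complete items [P → , .], [S → , .] — reduce-reduce conflict.

Answer: Yes — I1: [P → , .] vs [S → , .]; I8: [P → , .] vs [S → , .]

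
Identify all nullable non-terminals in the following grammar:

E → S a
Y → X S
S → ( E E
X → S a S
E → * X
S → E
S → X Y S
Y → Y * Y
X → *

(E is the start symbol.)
There are no ε-productions, so no non-terminal can derive ε.
No non-terminals are nullable.

Answer: None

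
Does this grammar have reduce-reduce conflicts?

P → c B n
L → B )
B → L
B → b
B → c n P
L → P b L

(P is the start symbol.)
Augment with P' → P and build the canonical LR(0) collection (I0 = CLOSURE({[P' → . P]}), then GOTO on every symbol after a dot until no new states appear). It has 15 states:
  I0: { [P → . c B n], [P' → . P] }  — shift
  I1: { [P' → P .] }  — accept
  I2: { [B → . L], [B → . b], [B → . c n P], [L → . B )], [L → . P b L], [P → . c B n], [P → c . B n] }  — shift
  I3: { [L → B . )], [P → c B . n] }  — shift
  I4: { [B → L .] }  — reduce
  I5: { [L → P . b L] }  — shift
  I6: { [B → b .] }  — reduce
  I7: { [B → . L], [B → . b], [B → . c n P], [B → c . n P], [L → . B )], [L → . P b L], [P → . c B n], [P → c . B n] }  — shift
  I8: { [B → c n . P], [P → . c B n] }  — shift
  I9: { [B → c n P .] }  — reduce
  I10: { [B → . L], [B → . b], [B → . c n P], [L → . B )], [L → . P b L], [L → P b . L], [P → . c B n] }  — shift
  I11: { [L → B . )] }  — shift
  I12: { [B → L .], [L → P b L .] }  — 2 reduces
  I13: { [L → B ) .] }  — reduce
  I14: { [P → c B n .] }  — reduce

I12 contains complete items [B → L .], [L → P b L .] — reduce-reduce conflict.

Answer: Yes — I12: [B → L .] vs [L → P b L .]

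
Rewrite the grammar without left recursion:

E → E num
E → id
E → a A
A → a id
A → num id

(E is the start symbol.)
E is directly left-recursive. The standard transformation for
  A → A α₁ | ... | A α_m | β₁ | ... | β_n
is
  A  → β₁ A' | ... | β_n A'
  A' → α₁ A' | ... | α_m A' | ε

E → id becomes E → id E'
E → a A becomes E → a A E'
E → E num becomes E' → num E'
Add E' → ε

Productions for other non-terminals are unchanged:
  A → a id
  A → num id

Resulting grammar:
E → id E'
E → a A E'
E' → num E'
E' → ε
A → a id
A → num id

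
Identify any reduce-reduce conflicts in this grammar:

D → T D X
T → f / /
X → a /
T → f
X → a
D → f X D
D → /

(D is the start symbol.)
No reduce-reduce conflicts

A reduce-reduce conflict occurs when an LR(0) state has two complete items [A → α .] and [B → β .] — both call for a reduction, and with no lookahead the parser cannot choose between them.

Augment with D' → D and build the canonical LR(0) collection (I0 = CLOSURE({[D' → . D]}), then GOTO on every symbol after a dot until no new states appear). It has 13 states:
  I0: { [D → . /], [D → . T D X], [D → . f X D], [D' → . D], [T → . f / /], [T → . f] }  — shift
  I1: { [D → / .] }  — reduce
  I2: { [D' → D .] }  — accept
  I3: { [D → . /], [D → . T D X], [D → . f X D], [D → T . D X], [T → . f / /], [T → . f] }  — shift
  I4: { [D → f . X D], [T → f . / /], [T → f .], [X → . a /], [X → . a] }  — shift, reduce
  I5: { [T → f / . /] }  — shift
  I6: { [D → . /], [D → . T D X], [D → . f X D], [D → f X . D], [T → . f / /], [T → . f] }  — shift
  I7: { [X → a . /], [X → a .] }  — shift, reduce
  I8: { [X → a / .] }  — reduce
  I9: { [D → f X D .] }  — reduce
  I10: { [T → f / / .] }  — reduce
  I11: { [D → T D . X], [X → . a /], [X → . a] }  — shift
  I12: { [D → T D X .] }  — reduce

No state contains more than one complete item.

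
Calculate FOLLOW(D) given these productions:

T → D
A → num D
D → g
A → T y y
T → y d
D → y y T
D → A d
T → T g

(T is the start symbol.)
To compute FOLLOW(D), find every occurrence of D on a right-hand side N → α D β: add FIRST(β) \ {ε}, and if β is empty or nullable also add FOLLOW(N). Iterate to a fixed point.

In T → D: D is at the end, add FOLLOW(T)
In A → num D: D is at the end, add FOLLOW(A)

The FOLLOW sets referred to above (computed the same way, to a fixed point):
  FOLLOW(T) = { $, 'd', 'g', 'y' }
  FOLLOW(A) = { 'd' }

Taking the union: FOLLOW(D) = { $, 'd', 'g', 'y' }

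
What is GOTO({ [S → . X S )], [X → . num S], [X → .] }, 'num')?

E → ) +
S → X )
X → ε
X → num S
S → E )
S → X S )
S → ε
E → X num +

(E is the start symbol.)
GOTO(I, 'num') = CLOSURE({ [A → αX.β] : [A → α.Xβ] ∈ I, X = 'num' })

Items with dot before 'num', with the dot advanced:
  [X → . num S] → [X → num . S]
Closure of the advanced items:
  [X → num . S] has the dot before S: add [S → . X )], [S → . E )], [S → . X S )], [S → .]
  [S → . X )] has the dot before X: add [X → .], [X → . num S]
  [S → . E )] has the dot before E: add [E → . ) +], [E → . X num +]

GOTO = { [E → . ) +], [E → . X num +], [S → . E )], [S → . X )], [S → . X S )], [S → .], [X → . num S], [X → .], [X → num . S] }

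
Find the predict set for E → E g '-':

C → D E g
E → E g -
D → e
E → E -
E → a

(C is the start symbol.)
PREDICT(E → E g '-') = (FIRST(RHS) \ {ε}) ∪ (FOLLOW(E) if ε ∈ FIRST(RHS), i.e. RHS ⇒* ε)
FIRST(E) = { 'a' }
FIRST(E g '-') = { 'a' }
ε ∉ FIRST(E g '-'), so FOLLOW(E) is not added.
PREDICT(E → E g '-') = { 'a' }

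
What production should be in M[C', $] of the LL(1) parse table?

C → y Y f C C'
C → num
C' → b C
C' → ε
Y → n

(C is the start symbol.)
To find M[C', $], we find productions for C' where $ is in the predict set (PREDICT(N → α) = (FIRST(α) \ {ε}) ∪ (FOLLOW(N) if α ⇒* ε)).

Relevant sets:
  FOLLOW(C') = { $, 'b' }

C' → b C: PREDICT = { 'b' }
C' → ε: PREDICT = { $, 'b' }
  $ is in predict set, so this production goes in M[C', $]

M[C', $] = C' → ε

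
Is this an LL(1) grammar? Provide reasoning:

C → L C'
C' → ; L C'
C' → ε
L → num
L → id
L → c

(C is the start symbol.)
Yes, the grammar is LL(1).

A grammar is LL(1) if for each non-terminal N with multiple productions, the predict sets of those productions are pairwise disjoint, where PREDICT(N → α) = (FIRST(α) \ {ε}) ∪ (FOLLOW(N) if α ⇒* ε).

Relevant sets:
  FOLLOW(C') = { $ }

For C':
  PREDICT(C' → ';' L C') = { ';' }
  PREDICT(C' → ε) = { $ }
For L:
  PREDICT(L → num) = { 'num' }
  PREDICT(L → id) = { 'id' }
  PREDICT(L → c) = { 'c' }
C has a single production, so nothing to check there.

All predict sets are disjoint. The grammar IS LL(1).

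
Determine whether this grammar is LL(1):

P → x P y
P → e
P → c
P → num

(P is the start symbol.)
For P:
  PREDICT(P → x P y) = { 'x' }
  PREDICT(P → e) = { 'e' }
  PREDICT(P → c) = { 'c' }
  PREDICT(P → num) = { 'num' }

All predict sets are disjoint. The grammar IS LL(1).

Answer: Yes, the grammar is LL(1).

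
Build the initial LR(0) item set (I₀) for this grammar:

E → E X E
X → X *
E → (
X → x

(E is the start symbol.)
First, augment the grammar with E' → E
I₀ = CLOSURE({ [E' → . E] }):
  [E' → . E] has the dot before E: add [E → . E X E], [E → . (]
No further items can be added.

I₀ = { [E → . (], [E → . E X E], [E' → . E] }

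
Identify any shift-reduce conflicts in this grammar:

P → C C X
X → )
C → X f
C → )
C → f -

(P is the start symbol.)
No shift-reduce conflicts

A shift-reduce conflict occurs when an LR(0) state has both:
  - a complete (reduce) item [A → α .] (dot at the end), and
  - a shift item [B → β . c γ] (dot before a terminal).

Augment with P' → P and build the canonical LR(0) collection (I0 = CLOSURE({[P' → . P]}), then GOTO on every symbol after a dot until no new states appear). It has 11 states:
  I0: { [C → . )], [C → . X f], [C → . f -], [P → . C C X], [P' → . P], [X → . )] }  — shift
  I1: { [C → ) .], [X → ) .] }  — 2 reduces
  I2: { [C → . )], [C → . X f], [C → . f -], [P → C . C X], [X → . )] }  — shift
  I3: { [P' → P .] }  — accept
  I4: { [C → X . f] }  — shift
  I5: { [C → f . -] }  — shift
  I6: { [C → f - .] }  — reduce
  I7: { [C → X f .] }  — reduce
  I8: { [P → C C . X], [X → . )] }  — shift
  I9: { [X → ) .] }  — reduce
  I10: { [P → C C X .] }  — reduce

No state contains both a complete item and a shift item.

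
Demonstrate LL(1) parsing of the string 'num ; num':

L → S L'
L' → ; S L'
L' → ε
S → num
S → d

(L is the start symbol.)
Stack is shown with the top on the left.

Stack     Input        Action
-----------------------------
L $       num ; num $  output L → S L'
S L' $    num ; num $  output S → num
num L' $  num ; num $  match 'num'
L' $      ; num $      output L' → ; S L'
; S L' $  ; num $      match ';'
S L' $    num $        output S → num
num L' $  num $        match 'num'
L' $      $            output L' → ε
$         $            accept

The string is accepted.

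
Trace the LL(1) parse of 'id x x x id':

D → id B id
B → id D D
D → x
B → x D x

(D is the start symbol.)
LL(1) parsing maintains a stack (initially the start symbol over $) and the input. At each step: if the stack top is a terminal, match it against the current input token; if it is a non-terminal N, replace it with the RHS of M[N, lookahead] (the unique production whose predict set contains the lookahead).

Stack is shown with the top on the left.

Stack       Input          Action
---------------------------------
D $         id x x x id $  output D → id B id
id B id $   id x x x id $  match 'id'
B id $      x x x id $     output B → x D x
x D x id $  x x x id $     match 'x'
D x id $    x x id $       output D → x
x x id $    x x id $       match 'x'
x id $      x id $         match 'x'
id $        id $           match 'id'
$           $              accept

The string is accepted.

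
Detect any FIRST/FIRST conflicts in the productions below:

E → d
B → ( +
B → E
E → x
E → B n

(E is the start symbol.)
Yes. E → d / E → B n on { 'd' }; E → x / E → B n on { 'x' }; B → '(' '+' / B → E on { '(' }

A FIRST/FIRST conflict occurs when two productions N → α and N → β for the same non-terminal have FIRST(α) ∩ FIRST(β) ≠ ∅ (with ε ∈ FIRST of a nullable right-hand side, so two nullable alternatives also conflict).

FIRST sets of the non-terminals at (or reachable through a nullable prefix from) the front of some alternative:
  FIRST(B) = { '(', 'd', 'x' }
  FIRST(E) = { '(', 'd', 'x' }

Productions for E:
  E → d: FIRST = { 'd' }
  E → x: FIRST = { 'x' }
  E → B n: FIRST = { '(', 'd', 'x' }
Productions for B:
  B → ( +: FIRST = { '(' }
  B → E: FIRST = { '(', 'd', 'x' }

Conflict for E: E → d and E → B n
  Overlap: { 'd' }
Conflict for E: E → x and E → B n
  Overlap: { 'x' }
Conflict for B: B → ( + and B → E
  Overlap: { '(' }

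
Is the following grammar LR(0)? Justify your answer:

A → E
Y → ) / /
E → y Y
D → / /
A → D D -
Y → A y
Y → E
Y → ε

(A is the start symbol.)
No. Shift-reduce conflict between [Y → .] and [D → . / /]

Augment with A' → A and build the canonical LR(0) collection (I0 = CLOSURE({[A' → . A]}), then GOTO on every symbol after a dot until no new states appear). It has 16 states:
  I0: { [A → . D D -], [A → . E], [A' → . A], [D → . / /], [E → . y Y] }  — shift
  I1: { [D → / . /] }  — shift
  I2: { [A' → A .] }  — accept
  I3: { [A → D . D -], [D → . / /] }  — shift
  I4: { [A → E .] }  — reduce
  I5: { [A → . D D -], [A → . E], [D → . / /], [E → . y Y], [E → y . Y], [Y → . ) / /], [Y → . A y], [Y → . E], [Y → .] }  — shift, reduce
  I6: { [Y → ) . / /] }  — shift
  I7: { [Y → A . y] }  — shift
  I8: { [A → E .], [Y → E .] }  — 2 reduces
  I9: { [E → y Y .] }  — reduce
  I10: { [Y → A y .] }  — reduce
  I11: { [Y → ) / . /] }  — shift
  I12: { [Y → ) / / .] }  — reduce
  I13: { [A → D D . -] }  — shift
  I14: { [A → D D - .] }  — reduce
  I15: { [D → / / .] }  — reduce

Conflict in state I5:
  Shift-reduce conflict between [Y → .] and [D → . / /]
So the grammar is NOT LR(0).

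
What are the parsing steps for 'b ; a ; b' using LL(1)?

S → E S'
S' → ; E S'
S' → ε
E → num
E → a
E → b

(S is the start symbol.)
Stack is shown with the top on the left.

Stack     Input        Action
-----------------------------
S $       b ; a ; b $  output S → E S'
E S' $    b ; a ; b $  output E → b
b S' $    b ; a ; b $  match 'b'
S' $      ; a ; b $    output S' → ; E S'
; E S' $  ; a ; b $    match ';'
E S' $    a ; b $      output E → a
a S' $    a ; b $      match 'a'
S' $      ; b $        output S' → ; E S'
; E S' $  ; b $        match ';'
E S' $    b $          output E → b
b S' $    b $          match 'b'
S' $      $            output S' → ε
$         $            accept

The string is accepted.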